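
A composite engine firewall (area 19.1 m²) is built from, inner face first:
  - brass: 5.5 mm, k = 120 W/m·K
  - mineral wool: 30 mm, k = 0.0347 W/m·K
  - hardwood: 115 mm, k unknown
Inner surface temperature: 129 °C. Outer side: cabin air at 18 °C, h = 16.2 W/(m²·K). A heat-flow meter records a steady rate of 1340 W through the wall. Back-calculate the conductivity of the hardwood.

k ≈ 0.175 W/(m·K)

Model the wall as resistances in series:
R_brass = L/(kA) = 0.0055/(120×19.1) = 2.4×10^-6 K/W
R_mineral wool = L/(kA) = 0.03/(0.0347×19.1) = 0.04526 K/W
R_outer film = 1/(h_o·A) = 1/(16.2×19.1) = 0.003232 K/W
Sum of known resistances R_other = 0.0485 K/W
Total R = ΔT/Q = 111/1340 = 0.08284 K/W
R_hardwood = R_total − R_other = 0.03434 K/W
k = L/(R·A) = 0.115/(0.03434×19.1)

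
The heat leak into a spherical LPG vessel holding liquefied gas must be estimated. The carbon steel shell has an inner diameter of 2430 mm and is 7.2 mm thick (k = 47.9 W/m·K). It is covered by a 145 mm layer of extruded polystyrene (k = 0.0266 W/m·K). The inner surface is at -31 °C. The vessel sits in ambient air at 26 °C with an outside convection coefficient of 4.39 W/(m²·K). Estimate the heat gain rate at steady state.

For a spherical shell R = (1/r₁ − 1/r₂)/(4πk); film R = 1/(h·4πr²). In series:
R_carbon steel shell = (1/1.215 − 1/1.2222)/(4π×47.9) = 8.055×10^-6 K/W
R_extruded polystyrene = (1/1.2222 − 1/1.3672)/(4π×0.0266) = 0.2596 K/W
R_outer film = 1/(h·4πr_o²) = 1/(4.39×4π×1.3672²) = 0.009698 K/W
R_total = 0.2693 K/W
Q = ΔT/R_total = 57/0.2693

Q ≈ 212 W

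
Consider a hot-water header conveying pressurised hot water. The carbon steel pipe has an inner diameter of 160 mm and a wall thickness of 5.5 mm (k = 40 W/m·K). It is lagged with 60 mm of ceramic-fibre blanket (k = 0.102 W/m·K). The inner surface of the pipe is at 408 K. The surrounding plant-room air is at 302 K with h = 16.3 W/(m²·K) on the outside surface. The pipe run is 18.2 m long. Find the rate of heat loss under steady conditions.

Q ≈ 2150 W

Cylindrical conduction, so R = ln(r₂/r₁)/(2πkL) per layer, in series:
R_carbon steel pipe wall = ln(85.5/80)/(2π×40×18.2) = 1.454×10^-5 K/W
R_ceramic-fibre blanket = ln(145.5/85.5)/(2π×0.102×18.2) = 0.04558 K/W
R_outer film = 1/(h_o·2πr_oL) = 1/(16.3×2π×0.1455×18.2) = 0.003687 K/W
R_total = 0.04928 K/W
Q = ΔT/R_total = 106/0.04928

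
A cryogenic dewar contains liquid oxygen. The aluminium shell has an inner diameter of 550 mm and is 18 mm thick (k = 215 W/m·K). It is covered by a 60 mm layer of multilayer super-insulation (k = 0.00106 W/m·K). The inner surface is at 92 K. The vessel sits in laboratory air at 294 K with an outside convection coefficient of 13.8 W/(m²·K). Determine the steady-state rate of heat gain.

Q ≈ 4.63 W

Each spherical layer contributes R = (1/r_i − 1/r_o)/(4πk):
R_aluminium shell = (1/0.275 − 1/0.293)/(4π×215) = 8.268×10^-5 K/W
R_multilayer super-insulation = (1/0.293 − 1/0.353)/(4π×0.00106) = 43.55 K/W
R_outer film = 1/(h·4πr_o²) = 1/(13.8×4π×0.353²) = 0.04628 K/W
R_total = 43.6 K/W
Q = ΔT/R_total = 202/43.6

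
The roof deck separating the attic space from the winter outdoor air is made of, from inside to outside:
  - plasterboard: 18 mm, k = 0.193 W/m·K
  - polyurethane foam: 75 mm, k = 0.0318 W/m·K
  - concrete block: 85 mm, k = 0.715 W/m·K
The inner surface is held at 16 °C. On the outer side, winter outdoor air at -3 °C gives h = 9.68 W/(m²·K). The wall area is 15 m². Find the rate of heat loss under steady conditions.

Model the wall as resistances in series:
R_plasterboard = L/(kA) = 0.018/(0.193×15) = 0.006218 K/W
R_polyurethane foam = L/(kA) = 0.075/(0.0318×15) = 0.1572 K/W
R_concrete block = L/(kA) = 0.085/(0.715×15) = 0.007925 K/W
R_outer film = 1/(h_o·A) = 1/(9.68×15) = 0.006887 K/W
R_total = 0.1783 K/W
Q = ΔT / R_total = 19 / 0.1783

Q ≈ 107 W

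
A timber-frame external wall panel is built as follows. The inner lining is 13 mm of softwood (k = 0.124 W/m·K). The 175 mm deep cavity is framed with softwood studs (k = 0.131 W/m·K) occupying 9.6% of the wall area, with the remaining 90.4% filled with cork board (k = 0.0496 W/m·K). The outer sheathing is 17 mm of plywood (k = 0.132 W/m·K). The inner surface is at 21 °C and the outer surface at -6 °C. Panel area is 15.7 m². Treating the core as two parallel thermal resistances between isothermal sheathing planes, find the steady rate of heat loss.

Sheathing layers in series; stud and cavity paths in parallel between them.
R_inner = 0.013/(0.124×15.7) = 0.006678 K/W
R_stud  = 0.175/(0.131×0.096×15.7) = 0.8863 K/W
R_cav   = 0.175/(0.0496×0.904×15.7) = 0.2486 K/W
1/R_core = 1/R_stud + 1/R_cav → R_core = 0.1941 K/W
R_outer = 0.017/(0.132×15.7) = 0.008203 K/W
R_total = 0.209 K/W
Q = ΔT/R_total = 27/0.209

Q ≈ 129 W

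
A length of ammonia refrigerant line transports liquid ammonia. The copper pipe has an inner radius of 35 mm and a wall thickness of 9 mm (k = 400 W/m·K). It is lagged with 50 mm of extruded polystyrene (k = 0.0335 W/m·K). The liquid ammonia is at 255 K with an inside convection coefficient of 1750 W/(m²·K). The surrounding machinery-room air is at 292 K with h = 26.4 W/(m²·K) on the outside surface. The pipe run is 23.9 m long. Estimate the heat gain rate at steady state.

Q ≈ 241 W

Cylindrical conduction, so R = ln(r₂/r₁)/(2πkL) per layer, in series:
R_inner film = 1/(h_i·2πr₁L) = 1/(1750×2π×0.035×23.9) = 1.087×10^-4 K/W
R_copper pipe wall = ln(44/35)/(2π×400×23.9) = 3.81×10^-6 K/W
R_extruded polystyrene = ln(94/44)/(2π×0.0335×23.9) = 0.1509 K/W
R_outer film = 1/(h_o·2πr_oL) = 1/(26.4×2π×0.094×23.9) = 0.002683 K/W
R_total = 0.1537 K/W
Q = ΔT/R_total = 37/0.1537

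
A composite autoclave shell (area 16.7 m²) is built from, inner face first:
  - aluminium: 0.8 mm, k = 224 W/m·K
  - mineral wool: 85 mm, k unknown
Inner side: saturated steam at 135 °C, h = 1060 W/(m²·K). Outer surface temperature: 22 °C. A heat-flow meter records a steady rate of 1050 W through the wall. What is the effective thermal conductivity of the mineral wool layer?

k ≈ 0.0473 W/(m·K)

Model the wall as resistances in series:
R_inner film = 1/(h_i·A) = 1/(1060×16.7) = 5.649×10^-5 K/W
R_aluminium = L/(kA) = 0.0008/(224×16.7) = 2.139×10^-7 K/W
Sum of known resistances R_other = 5.67×10^-5 K/W
Total R = ΔT/Q = 113/1050 = 0.1076 K/W
R_mineral wool = R_total − R_other = 0.1076 K/W
k = L/(R·A) = 0.085/(0.1076×16.7)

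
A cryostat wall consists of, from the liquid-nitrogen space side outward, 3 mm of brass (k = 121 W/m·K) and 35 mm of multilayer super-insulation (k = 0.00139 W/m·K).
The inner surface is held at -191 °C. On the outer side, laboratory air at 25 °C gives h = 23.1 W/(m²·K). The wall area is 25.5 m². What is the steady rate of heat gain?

Q ≈ 218 W

Thermal resistances in series:
R_brass = L/(kA) = 0.003/(121×25.5) = 9.723×10^-7 K/W
R_multilayer super-insulation = L/(kA) = 0.035/(0.00139×25.5) = 0.9874 K/W
R_outer film = 1/(h_o·A) = 1/(23.1×25.5) = 0.001698 K/W
R_total = 0.9891 K/W
Q = ΔT / R_total = 216 / 0.9891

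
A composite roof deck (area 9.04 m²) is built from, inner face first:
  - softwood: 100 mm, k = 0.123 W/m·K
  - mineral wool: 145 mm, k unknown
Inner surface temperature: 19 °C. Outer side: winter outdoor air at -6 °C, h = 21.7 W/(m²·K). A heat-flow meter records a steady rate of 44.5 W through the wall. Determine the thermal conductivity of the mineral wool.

k ≈ 0.0344 W/(m·K)

Thermal resistances in series:
R_softwood = L/(kA) = 0.1/(0.123×9.04) = 0.08993 K/W
R_outer film = 1/(h_o·A) = 1/(21.7×9.04) = 0.005098 K/W
Sum of known resistances R_other = 0.09503 K/W
Total R = ΔT/Q = 25/44.5 = 0.5618 K/W
R_mineral wool = R_total − R_other = 0.4668 K/W
k = L/(R·A) = 0.145/(0.4668×9.04)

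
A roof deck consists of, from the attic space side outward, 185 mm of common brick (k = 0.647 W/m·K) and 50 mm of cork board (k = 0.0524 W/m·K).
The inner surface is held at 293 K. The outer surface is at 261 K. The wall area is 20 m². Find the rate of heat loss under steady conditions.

Q ≈ 516 W

Treating each layer as a thermal resistance in series:
R_common brick = L/(kA) = 0.185/(0.647×20) = 0.0143 K/W
R_cork board = L/(kA) = 0.05/(0.0524×20) = 0.04771 K/W
R_total = 0.06201 K/W
Q = ΔT / R_total = 32 / 0.06201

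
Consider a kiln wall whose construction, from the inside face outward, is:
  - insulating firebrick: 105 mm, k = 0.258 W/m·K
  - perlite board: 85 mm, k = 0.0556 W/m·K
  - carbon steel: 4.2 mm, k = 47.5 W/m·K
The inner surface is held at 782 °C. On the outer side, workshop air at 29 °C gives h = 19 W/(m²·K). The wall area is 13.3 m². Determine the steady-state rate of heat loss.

Thermal resistances in series:
R_insulating firebrick = L/(kA) = 0.105/(0.258×13.3) = 0.0306 K/W
R_perlite board = L/(kA) = 0.085/(0.0556×13.3) = 0.1149 K/W
R_carbon steel = L/(kA) = 0.0042/(47.5×13.3) = 6.648×10^-6 K/W
R_outer film = 1/(h_o·A) = 1/(19×13.3) = 0.003957 K/W
R_total = 0.1495 K/W
Q = ΔT / R_total = 753 / 0.1495

Q ≈ 5040 W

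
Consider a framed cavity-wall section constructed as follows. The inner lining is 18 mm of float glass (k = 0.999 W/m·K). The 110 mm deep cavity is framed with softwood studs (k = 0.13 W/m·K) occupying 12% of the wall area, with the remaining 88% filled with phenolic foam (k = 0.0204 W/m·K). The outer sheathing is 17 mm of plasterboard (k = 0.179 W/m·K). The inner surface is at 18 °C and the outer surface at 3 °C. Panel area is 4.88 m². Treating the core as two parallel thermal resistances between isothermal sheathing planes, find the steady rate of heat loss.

Sheathing layers in series; stud and cavity paths in parallel between them.
R_inner = 0.018/(0.999×4.88) = 0.003692 K/W
R_stud  = 0.11/(0.13×0.12×4.88) = 1.445 K/W
R_cav   = 0.11/(0.0204×0.88×4.88) = 1.256 K/W
1/R_core = 1/R_stud + 1/R_cav → R_core = 0.6718 K/W
R_outer = 0.017/(0.179×4.88) = 0.01946 K/W
R_total = 0.695 K/W
Q = ΔT/R_total = 15/0.695

Q ≈ 21.6 W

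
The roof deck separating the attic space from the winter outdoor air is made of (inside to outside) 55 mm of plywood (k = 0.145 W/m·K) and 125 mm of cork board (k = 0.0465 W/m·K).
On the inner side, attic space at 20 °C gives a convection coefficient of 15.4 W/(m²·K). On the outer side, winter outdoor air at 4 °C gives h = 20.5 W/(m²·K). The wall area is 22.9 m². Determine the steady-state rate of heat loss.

Q ≈ 115 W

Treating each layer as a thermal resistance in series:
R_inner film = 1/(h_i·A) = 1/(15.4×22.9) = 0.002836 K/W
R_plywood = L/(kA) = 0.055/(0.145×22.9) = 0.01656 K/W
R_cork board = L/(kA) = 0.125/(0.0465×22.9) = 0.1174 K/W
R_outer film = 1/(h_o·A) = 1/(20.5×22.9) = 0.00213 K/W
R_total = 0.1389 K/W
Q = ΔT / R_total = 16 / 0.1389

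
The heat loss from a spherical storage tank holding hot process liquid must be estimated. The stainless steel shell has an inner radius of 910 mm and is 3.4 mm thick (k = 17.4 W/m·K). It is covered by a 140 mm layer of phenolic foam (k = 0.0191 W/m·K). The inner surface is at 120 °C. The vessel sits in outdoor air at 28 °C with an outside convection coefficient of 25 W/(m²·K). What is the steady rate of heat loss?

Spherical conduction: R = (1/r_in − 1/r_out)/(4πk) per layer; series-sum.
R_stainless steel shell = (1/0.91 − 1/0.9134)/(4π×17.4) = 1.871×10^-5 K/W
R_phenolic foam = (1/0.9134 − 1/1.0534)/(4π×0.0191) = 0.6062 K/W
R_outer film = 1/(h·4πr_o²) = 1/(25×4π×1.0534²) = 0.002869 K/W
R_total = 0.6091 K/W
Q = ΔT/R_total = 92/0.6091

Q ≈ 151 W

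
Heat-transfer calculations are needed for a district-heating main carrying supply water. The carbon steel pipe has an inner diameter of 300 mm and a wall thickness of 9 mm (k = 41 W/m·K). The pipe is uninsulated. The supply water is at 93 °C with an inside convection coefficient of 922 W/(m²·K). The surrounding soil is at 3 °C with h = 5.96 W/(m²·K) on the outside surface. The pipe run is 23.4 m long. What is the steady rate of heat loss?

Q ≈ 12400 W

Per-layer cylindrical resistances, series-summed:
R_inner film = 1/(h_i·2πr₁L) = 1/(922×2π×0.15×23.4) = 4.918×10^-5 K/W
R_carbon steel pipe wall = ln(159/150)/(2π×41×23.4) = 9.666×10^-6 K/W
R_outer film = 1/(h_o·2πr_oL) = 1/(5.96×2π×0.159×23.4) = 0.007177 K/W
R_total = 0.007236 K/W
Q = ΔT/R_total = 90/0.007236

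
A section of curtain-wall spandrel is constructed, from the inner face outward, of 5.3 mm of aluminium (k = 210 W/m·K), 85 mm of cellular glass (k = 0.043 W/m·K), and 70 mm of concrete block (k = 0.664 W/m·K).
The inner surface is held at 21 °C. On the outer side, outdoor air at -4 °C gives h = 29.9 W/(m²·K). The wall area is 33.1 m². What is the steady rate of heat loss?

Q ≈ 391 W

Using the resistance-network approach (series):
R_aluminium = L/(kA) = 0.0053/(210×33.1) = 7.625×10^-7 K/W
R_cellular glass = L/(kA) = 0.085/(0.043×33.1) = 0.05972 K/W
R_concrete block = L/(kA) = 0.07/(0.664×33.1) = 0.003185 K/W
R_outer film = 1/(h_o·A) = 1/(29.9×33.1) = 0.00101 K/W
R_total = 0.06392 K/W
Q = ΔT / R_total = 25 / 0.06392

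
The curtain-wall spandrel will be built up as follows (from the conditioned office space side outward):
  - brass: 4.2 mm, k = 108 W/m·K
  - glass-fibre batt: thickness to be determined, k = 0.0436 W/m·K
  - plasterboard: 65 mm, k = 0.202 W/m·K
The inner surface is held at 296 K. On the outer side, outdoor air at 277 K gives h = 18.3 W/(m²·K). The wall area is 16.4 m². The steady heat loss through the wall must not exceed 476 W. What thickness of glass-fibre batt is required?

Treating each layer as a thermal resistance in series:
R_brass = L/(kA) = 0.0042/(108×16.4) = 2.371×10^-6 K/W
R_plasterboard = L/(kA) = 0.065/(0.202×16.4) = 0.01962 K/W
R_outer film = 1/(h_o·A) = 1/(18.3×16.4) = 0.003332 K/W
Sum of the known resistances R_other = 0.02296 K/W
Required total resistance R_tot = ΔT/Q_allow = 19/476 = 0.03992 K/W
R_glass-fibre batt = R_tot − R_other = 0.01696 K/W
L = R·k·A = 0.01696×0.0436×16.4

L ≈ 12.1 mm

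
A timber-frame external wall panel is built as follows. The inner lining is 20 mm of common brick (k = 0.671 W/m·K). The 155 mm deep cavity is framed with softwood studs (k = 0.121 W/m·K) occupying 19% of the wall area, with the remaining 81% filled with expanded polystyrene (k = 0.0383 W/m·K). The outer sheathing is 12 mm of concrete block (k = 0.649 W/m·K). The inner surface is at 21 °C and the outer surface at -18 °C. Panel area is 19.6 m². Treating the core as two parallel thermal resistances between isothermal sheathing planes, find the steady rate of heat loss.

Q ≈ 262 W

Sheathing layers in series; stud and cavity paths in parallel between them.
R_inner = 0.02/(0.671×19.6) = 0.001521 K/W
R_stud  = 0.155/(0.121×0.19×19.6) = 0.344 K/W
R_cav   = 0.155/(0.0383×0.81×19.6) = 0.2549 K/W
1/R_core = 1/R_stud + 1/R_cav → R_core = 0.1464 K/W
R_outer = 0.012/(0.649×19.6) = 9.434×10^-4 K/W
R_total = 0.1489 K/W
Q = ΔT/R_total = 39/0.1489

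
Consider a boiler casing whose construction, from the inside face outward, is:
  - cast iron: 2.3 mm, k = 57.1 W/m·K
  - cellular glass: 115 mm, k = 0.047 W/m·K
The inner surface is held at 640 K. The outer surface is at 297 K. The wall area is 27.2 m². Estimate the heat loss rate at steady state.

Q ≈ 3810 W

Series thermal resistances:
R_cast iron = L/(kA) = 0.0023/(57.1×27.2) = 1.481×10^-6 K/W
R_cellular glass = L/(kA) = 0.115/(0.047×27.2) = 0.08996 K/W
R_total = 0.08996 K/W
Q = ΔT / R_total = 343 / 0.08996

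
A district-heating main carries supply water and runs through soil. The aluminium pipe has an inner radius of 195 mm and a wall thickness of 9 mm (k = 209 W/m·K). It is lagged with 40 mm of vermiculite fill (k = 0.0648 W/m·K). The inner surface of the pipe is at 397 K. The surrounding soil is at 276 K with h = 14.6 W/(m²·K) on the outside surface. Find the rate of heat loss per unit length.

For a radial system each layer contributes R = ln(r_out/r_in)/(2πkL); films add R = 1/(hA).
R_aluminium pipe wall = ln(204/195)/(2π×209×1) = 3.436×10^-5 K/W
R_vermiculite fill = ln(244/204)/(2π×0.0648×1) = 0.4398 K/W
R_outer film = 1/(h_o·2πr_oL) = 1/(14.6×2π×0.244×1) = 0.04468 K/W
R_total = 0.4845 K/W
Q = ΔT/R_total = 121/0.4845

q′ ≈ 250 W/m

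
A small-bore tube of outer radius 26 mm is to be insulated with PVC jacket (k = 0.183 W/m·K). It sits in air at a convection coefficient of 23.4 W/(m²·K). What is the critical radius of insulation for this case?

For a cylinder r_cr = k/h = 0.183/23.4
r_cr = 7.82 mm; since the bare radius (26 mm) is above r_cr, any added insulation will reduce heat loss.

r_cr ≈ 7.82 mm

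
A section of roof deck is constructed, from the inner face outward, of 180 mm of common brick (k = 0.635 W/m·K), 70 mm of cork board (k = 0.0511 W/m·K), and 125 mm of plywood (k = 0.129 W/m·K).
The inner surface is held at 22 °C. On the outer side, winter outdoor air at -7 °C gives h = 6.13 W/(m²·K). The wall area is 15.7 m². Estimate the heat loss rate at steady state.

Model the wall as resistances in series:
R_common brick = L/(kA) = 0.18/(0.635×15.7) = 0.01806 K/W
R_cork board = L/(kA) = 0.07/(0.0511×15.7) = 0.08725 K/W
R_plywood = L/(kA) = 0.125/(0.129×15.7) = 0.06172 K/W
R_outer film = 1/(h_o·A) = 1/(6.13×15.7) = 0.01039 K/W
R_total = 0.1774 K/W
Q = ΔT / R_total = 29 / 0.1774

Q ≈ 163 W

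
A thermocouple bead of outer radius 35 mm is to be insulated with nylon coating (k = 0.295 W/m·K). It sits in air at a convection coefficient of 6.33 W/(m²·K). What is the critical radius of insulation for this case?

For a sphere r_cr = 2k/h = 2×0.295/6.33
r_cr = 93.2 mm; since the bare radius (35 mm) is below r_cr, adding a thin layer of insulation will *increase* heat loss.

r_cr ≈ 93.2 mm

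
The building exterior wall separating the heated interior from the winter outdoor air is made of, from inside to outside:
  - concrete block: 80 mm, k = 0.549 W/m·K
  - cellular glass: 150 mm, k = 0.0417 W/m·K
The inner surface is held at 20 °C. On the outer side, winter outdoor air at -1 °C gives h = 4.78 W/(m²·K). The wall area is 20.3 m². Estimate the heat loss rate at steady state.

Thermal resistances in series:
R_concrete block = L/(kA) = 0.08/(0.549×20.3) = 0.007178 K/W
R_cellular glass = L/(kA) = 0.15/(0.0417×20.3) = 0.1772 K/W
R_outer film = 1/(h_o·A) = 1/(4.78×20.3) = 0.01031 K/W
R_total = 0.1947 K/W
Q = ΔT / R_total = 21 / 0.1947

Q ≈ 108 W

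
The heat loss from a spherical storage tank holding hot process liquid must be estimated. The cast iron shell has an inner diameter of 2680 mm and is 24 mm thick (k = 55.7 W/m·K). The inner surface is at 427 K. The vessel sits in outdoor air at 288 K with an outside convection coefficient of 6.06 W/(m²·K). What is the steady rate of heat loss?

Q ≈ 19600 W

Each spherical layer contributes R = (1/r_i − 1/r_o)/(4πk):
R_cast iron shell = (1/1.34 − 1/1.364)/(4π×55.7) = 1.876×10^-5 K/W
R_outer film = 1/(h·4πr_o²) = 1/(6.06×4π×1.364²) = 0.007058 K/W
R_total = 0.007077 K/W
Q = ΔT/R_total = 139/0.007077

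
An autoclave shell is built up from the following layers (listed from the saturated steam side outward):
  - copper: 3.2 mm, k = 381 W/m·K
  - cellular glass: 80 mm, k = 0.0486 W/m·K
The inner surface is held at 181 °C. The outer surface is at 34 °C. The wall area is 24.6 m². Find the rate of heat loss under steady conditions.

Using the resistance-network approach (series):
R_copper = L/(kA) = 0.0032/(381×24.6) = 3.414×10^-7 K/W
R_cellular glass = L/(kA) = 0.08/(0.0486×24.6) = 0.06691 K/W
R_total = 0.06691 K/W
Q = ΔT / R_total = 147 / 0.06691

Q ≈ 2200 W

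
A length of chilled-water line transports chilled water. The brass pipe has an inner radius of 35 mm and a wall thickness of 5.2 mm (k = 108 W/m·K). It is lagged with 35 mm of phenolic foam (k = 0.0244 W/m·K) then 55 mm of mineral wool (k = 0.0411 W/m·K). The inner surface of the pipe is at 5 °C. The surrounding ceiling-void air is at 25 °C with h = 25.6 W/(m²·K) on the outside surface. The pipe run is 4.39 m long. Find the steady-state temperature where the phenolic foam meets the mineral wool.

For a radial system each layer contributes R = ln(r_out/r_in)/(2πkL); films add R = 1/(hA).
R_brass pipe wall = ln(40.2/35)/(2π×108×4.39) = 4.65×10^-5 K/W
R_phenolic foam = ln(75.2/40.2)/(2π×0.0244×4.39) = 0.9305 K/W
R_mineral wool = ln(130.2/75.2)/(2π×0.0411×4.39) = 0.4842 K/W
R_outer film = 1/(h_o·2πr_oL) = 1/(25.6×2π×0.1302×4.39) = 0.01088 K/W
R_total = 1.426 K/W
Q = ΔT/R_total = 20/1.426
Q = 14 W
T_interface = T_inner + Q·ΣR(inner→interface) = 5 + 14×0.9306

T ≈ 18.1 °C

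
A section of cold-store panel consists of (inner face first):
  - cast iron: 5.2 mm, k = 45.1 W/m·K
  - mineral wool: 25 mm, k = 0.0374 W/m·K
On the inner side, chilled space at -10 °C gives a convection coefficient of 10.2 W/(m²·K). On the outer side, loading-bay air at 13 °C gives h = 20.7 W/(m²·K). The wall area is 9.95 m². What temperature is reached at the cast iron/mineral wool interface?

Series thermal resistances:
R_inner film = 1/(h_i·A) = 1/(10.2×9.95) = 0.009853 K/W
R_cast iron = L/(kA) = 0.0052/(45.1×9.95) = 1.159×10^-5 K/W
R_mineral wool = L/(kA) = 0.025/(0.0374×9.95) = 0.06718 K/W
R_outer film = 1/(h_o·A) = 1/(20.7×9.95) = 0.004855 K/W
R_total = 0.0819 K/W;  Q = ΔT/R_total = 23/0.0819 = 280.8 W
T_interface = T_inner + Q·ΣR(inner→interface) = -10 + 281×0.009865

T ≈ -7.23 °C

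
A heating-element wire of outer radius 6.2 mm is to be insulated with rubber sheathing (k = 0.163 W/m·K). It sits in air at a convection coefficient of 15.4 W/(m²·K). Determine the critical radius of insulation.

For a cylinder r_cr = k/h = 0.163/15.4
r_cr = 10.6 mm; since the bare radius (6.2 mm) is below r_cr, adding a thin layer of insulation will *increase* heat loss.

r_cr ≈ 10.6 mm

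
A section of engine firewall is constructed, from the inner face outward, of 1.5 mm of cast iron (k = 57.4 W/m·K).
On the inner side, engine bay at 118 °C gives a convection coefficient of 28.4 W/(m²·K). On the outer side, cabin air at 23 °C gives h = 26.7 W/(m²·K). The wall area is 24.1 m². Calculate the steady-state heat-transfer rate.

Q ≈ 31500 W

Thermal resistances in series:
R_inner film = 1/(h_i·A) = 1/(28.4×24.1) = 0.001461 K/W
R_cast iron = L/(kA) = 0.0015/(57.4×24.1) = 1.084×10^-6 K/W
R_outer film = 1/(h_o·A) = 1/(26.7×24.1) = 0.001554 K/W
R_total = 0.003016 K/W
Q = ΔT / R_total = 95 / 0.003016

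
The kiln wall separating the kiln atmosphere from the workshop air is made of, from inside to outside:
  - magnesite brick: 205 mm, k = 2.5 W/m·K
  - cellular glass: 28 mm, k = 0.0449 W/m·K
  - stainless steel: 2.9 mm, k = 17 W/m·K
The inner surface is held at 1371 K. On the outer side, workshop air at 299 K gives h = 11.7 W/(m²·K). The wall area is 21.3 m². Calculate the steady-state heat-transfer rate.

Q ≈ 28900 W

Treating each layer as a thermal resistance in series:
R_magnesite brick = L/(kA) = 0.205/(2.5×21.3) = 0.00385 K/W
R_cellular glass = L/(kA) = 0.028/(0.0449×21.3) = 0.02928 K/W
R_stainless steel = L/(kA) = 0.0029/(17×21.3) = 8.009×10^-6 K/W
R_outer film = 1/(h_o·A) = 1/(11.7×21.3) = 0.004013 K/W
R_total = 0.03715 K/W
Q = ΔT / R_total = 1072 / 0.03715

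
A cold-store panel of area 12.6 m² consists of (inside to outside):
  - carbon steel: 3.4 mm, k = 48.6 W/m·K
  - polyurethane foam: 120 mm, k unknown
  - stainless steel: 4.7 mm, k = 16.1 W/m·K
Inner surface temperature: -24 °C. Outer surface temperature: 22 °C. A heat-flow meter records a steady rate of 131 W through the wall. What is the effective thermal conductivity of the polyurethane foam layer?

k ≈ 0.0271 W/(m·K)

Series thermal resistances:
R_carbon steel = L/(kA) = 0.0034/(48.6×12.6) = 5.552×10^-6 K/W
R_stainless steel = L/(kA) = 0.0047/(16.1×12.6) = 2.317×10^-5 K/W
Sum of known resistances R_other = 2.872×10^-5 K/W
Total R = ΔT/Q = 46/131 = 0.3511 K/W
R_polyurethane foam = R_total − R_other = 0.3511 K/W
k = L/(R·A) = 0.12/(0.3511×12.6)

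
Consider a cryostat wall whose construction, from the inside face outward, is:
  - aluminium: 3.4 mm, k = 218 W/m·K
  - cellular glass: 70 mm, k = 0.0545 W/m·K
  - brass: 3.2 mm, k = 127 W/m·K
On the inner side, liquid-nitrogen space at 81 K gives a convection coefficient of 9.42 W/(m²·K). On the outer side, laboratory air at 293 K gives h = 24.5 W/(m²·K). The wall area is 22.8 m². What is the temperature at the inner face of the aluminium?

T ≈ 96.7 K

Treating each layer as a thermal resistance in series:
R_inner film = 1/(h_i·A) = 1/(9.42×22.8) = 0.004656 K/W
R_aluminium = L/(kA) = 0.0034/(218×22.8) = 6.84×10^-7 K/W
R_cellular glass = L/(kA) = 0.07/(0.0545×22.8) = 0.05633 K/W
R_brass = L/(kA) = 0.0032/(127×22.8) = 1.105×10^-6 K/W
R_outer film = 1/(h_o·A) = 1/(24.5×22.8) = 0.00179 K/W
R_total = 0.06278 K/W;  Q = ΔT/R_total = 212/0.06278 = 3377 W
T_interface = T_inner + Q·ΣR(inner→interface) = 81 + 3380×0.004656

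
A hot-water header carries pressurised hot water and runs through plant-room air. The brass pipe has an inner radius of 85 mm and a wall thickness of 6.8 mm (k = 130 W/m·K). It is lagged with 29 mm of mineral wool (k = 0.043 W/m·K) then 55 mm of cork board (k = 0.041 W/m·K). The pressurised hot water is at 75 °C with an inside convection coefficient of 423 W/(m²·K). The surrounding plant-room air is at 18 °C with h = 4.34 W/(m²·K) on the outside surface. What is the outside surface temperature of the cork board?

T ≈ 22.4 °C

Treating each annulus and film as a series resistance:
R_inner film = 1/(h_i·2πr₁L) = 1/(423×2π×0.085×1) = 0.004427 K/W
R_brass pipe wall = ln(91.8/85)/(2π×130×1) = 9.422×10^-5 K/W
R_mineral wool = ln(120.8/91.8)/(2π×0.043×1) = 1.016 K/W
R_cork board = ln(175.8/120.8)/(2π×0.041×1) = 1.457 K/W
R_outer film = 1/(h_o·2πr_oL) = 1/(4.34×2π×0.1758×1) = 0.2086 K/W
R_total = 2.686 K/W
Q = ΔT/R_total = 57/2.686
Q = 21.2 W/m
T_interface = T_inner − Q·ΣR(inner→interface) = 75 − 21.2×2.477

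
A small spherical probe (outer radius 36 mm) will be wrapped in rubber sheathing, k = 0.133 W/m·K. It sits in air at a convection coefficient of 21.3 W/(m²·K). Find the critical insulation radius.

For a sphere r_cr = 2k/h = 2×0.133/21.3
r_cr = 12.5 mm; since the bare radius (36 mm) is above r_cr, any added insulation will reduce heat loss.

r_cr ≈ 12.5 mm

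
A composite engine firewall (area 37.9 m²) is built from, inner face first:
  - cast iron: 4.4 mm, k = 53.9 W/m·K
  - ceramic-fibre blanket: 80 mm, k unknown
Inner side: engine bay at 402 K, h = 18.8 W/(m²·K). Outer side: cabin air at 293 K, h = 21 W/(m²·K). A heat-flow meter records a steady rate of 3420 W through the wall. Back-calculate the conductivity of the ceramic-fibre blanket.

k ≈ 0.0723 W/(m·K)

Using the resistance-network approach (series):
R_inner film = 1/(h_i·A) = 1/(18.8×37.9) = 0.001403 K/W
R_cast iron = L/(kA) = 0.0044/(53.9×37.9) = 2.154×10^-6 K/W
R_outer film = 1/(h_o·A) = 1/(21×37.9) = 0.001256 K/W
Sum of known resistances R_other = 0.002662 K/W
Total R = ΔT/Q = 109/3420 = 0.03187 K/W
R_ceramic-fibre blanket = R_total − R_other = 0.02921 K/W
k = L/(R·A) = 0.08/(0.02921×37.9)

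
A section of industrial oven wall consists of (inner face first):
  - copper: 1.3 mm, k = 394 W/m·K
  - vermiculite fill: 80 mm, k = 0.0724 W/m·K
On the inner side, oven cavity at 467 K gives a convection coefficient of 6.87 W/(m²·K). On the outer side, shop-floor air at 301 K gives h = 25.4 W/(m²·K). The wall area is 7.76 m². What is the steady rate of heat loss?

Treating each layer as a thermal resistance in series:
R_inner film = 1/(h_i·A) = 1/(6.87×7.76) = 0.01876 K/W
R_copper = L/(kA) = 0.0013/(394×7.76) = 4.252×10^-7 K/W
R_vermiculite fill = L/(kA) = 0.08/(0.0724×7.76) = 0.1424 K/W
R_outer film = 1/(h_o·A) = 1/(25.4×7.76) = 0.005073 K/W
R_total = 0.1662 K/W
Q = ΔT / R_total = 166 / 0.1662

Q ≈ 999 W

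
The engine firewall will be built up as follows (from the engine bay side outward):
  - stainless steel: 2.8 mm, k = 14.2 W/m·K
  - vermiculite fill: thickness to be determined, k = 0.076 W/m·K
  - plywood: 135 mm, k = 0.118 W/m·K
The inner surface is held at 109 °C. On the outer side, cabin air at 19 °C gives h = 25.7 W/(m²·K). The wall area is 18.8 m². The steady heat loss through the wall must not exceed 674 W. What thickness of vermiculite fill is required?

Series thermal resistances:
R_stainless steel = L/(kA) = 0.0028/(14.2×18.8) = 1.049×10^-5 K/W
R_plywood = L/(kA) = 0.135/(0.118×18.8) = 0.06085 K/W
R_outer film = 1/(h_o·A) = 1/(25.7×18.8) = 0.00207 K/W
Sum of the known resistances R_other = 0.06293 K/W
Required total resistance R_tot = ΔT/Q_allow = 90/674 = 0.1335 K/W
R_vermiculite fill = R_tot − R_other = 0.0706 K/W
L = R·k·A = 0.0706×0.076×18.8

L ≈ 101 mm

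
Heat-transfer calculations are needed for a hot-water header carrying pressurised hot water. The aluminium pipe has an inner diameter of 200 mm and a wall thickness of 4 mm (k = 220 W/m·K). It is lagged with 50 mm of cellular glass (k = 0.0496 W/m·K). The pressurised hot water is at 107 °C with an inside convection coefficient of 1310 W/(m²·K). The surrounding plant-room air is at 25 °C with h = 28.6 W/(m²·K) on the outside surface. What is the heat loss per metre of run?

q′ ≈ 63.2 W/m

Per-layer cylindrical resistances, series-summed:
R_inner film = 1/(h_i·2πr₁L) = 1/(1310×2π×0.1×1) = 0.001215 K/W
R_aluminium pipe wall = ln(104/100)/(2π×220×1) = 2.837×10^-5 K/W
R_cellular glass = ln(154/104)/(2π×0.0496×1) = 1.26 K/W
R_outer film = 1/(h_o·2πr_oL) = 1/(28.6×2π×0.154×1) = 0.03614 K/W
R_total = 1.297 K/W
Q = ΔT/R_total = 82/1.297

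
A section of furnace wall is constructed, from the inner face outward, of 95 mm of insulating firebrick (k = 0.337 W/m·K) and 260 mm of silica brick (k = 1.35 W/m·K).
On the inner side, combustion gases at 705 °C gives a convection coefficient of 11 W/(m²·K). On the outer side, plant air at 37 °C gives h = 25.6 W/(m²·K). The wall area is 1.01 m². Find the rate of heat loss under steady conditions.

Treating each layer as a thermal resistance in series:
R_inner film = 1/(h_i·A) = 1/(11×1.01) = 0.09001 K/W
R_insulating firebrick = L/(kA) = 0.095/(0.337×1.01) = 0.2791 K/W
R_silica brick = L/(kA) = 0.26/(1.35×1.01) = 0.1907 K/W
R_outer film = 1/(h_o·A) = 1/(25.6×1.01) = 0.03868 K/W
R_total = 0.5985 K/W
Q = ΔT / R_total = 668 / 0.5985

Q ≈ 1120 W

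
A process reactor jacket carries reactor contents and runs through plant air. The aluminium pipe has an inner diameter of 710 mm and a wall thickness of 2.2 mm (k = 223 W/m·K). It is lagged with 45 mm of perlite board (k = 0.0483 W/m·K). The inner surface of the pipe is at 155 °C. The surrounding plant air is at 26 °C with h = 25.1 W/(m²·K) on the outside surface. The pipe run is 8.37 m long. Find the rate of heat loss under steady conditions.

Radial resistances (cylindrical: R_cond = ln(r_o/r_i)/(2πkL), R_conv = 1/(h·2πrL)):
R_aluminium pipe wall = ln(357.2/355)/(2π×223×8.37) = 5.268×10^-7 K/W
R_perlite board = ln(402.2/357.2)/(2π×0.0483×8.37) = 0.04671 K/W
R_outer film = 1/(h_o·2πr_oL) = 1/(25.1×2π×0.4022×8.37) = 0.001884 K/W
R_total = 0.0486 K/W
Q = ΔT/R_total = 129/0.0486

Q ≈ 2650 W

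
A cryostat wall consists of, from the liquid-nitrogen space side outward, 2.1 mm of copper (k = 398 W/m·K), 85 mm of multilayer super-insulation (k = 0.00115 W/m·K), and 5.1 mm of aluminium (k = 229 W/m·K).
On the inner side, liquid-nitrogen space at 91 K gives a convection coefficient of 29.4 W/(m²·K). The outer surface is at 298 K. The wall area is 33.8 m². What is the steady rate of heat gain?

Treating each layer as a thermal resistance in series:
R_inner film = 1/(h_i·A) = 1/(29.4×33.8) = 0.001006 K/W
R_copper = L/(kA) = 0.0021/(398×33.8) = 1.561×10^-7 K/W
R_multilayer super-insulation = L/(kA) = 0.085/(0.00115×33.8) = 2.187 K/W
R_aluminium = L/(kA) = 0.0051/(229×33.8) = 6.589×10^-7 K/W
R_total = 2.188 K/W
Q = ΔT / R_total = 207 / 2.188

Q ≈ 94.6 W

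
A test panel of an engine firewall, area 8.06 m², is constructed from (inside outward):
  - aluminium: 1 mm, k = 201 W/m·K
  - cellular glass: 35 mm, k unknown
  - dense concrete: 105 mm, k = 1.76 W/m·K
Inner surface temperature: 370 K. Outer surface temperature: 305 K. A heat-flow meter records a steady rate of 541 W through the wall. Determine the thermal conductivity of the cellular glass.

k ≈ 0.0385 W/(m·K)

Thermal resistances in series:
R_aluminium = L/(kA) = 0.001/(201×8.06) = 6.173×10^-7 K/W
R_dense concrete = L/(kA) = 0.105/(1.76×8.06) = 0.007402 K/W
Sum of known resistances R_other = 0.007402 K/W
Total R = ΔT/Q = 65/541 = 0.1201 K/W
R_cellular glass = R_total − R_other = 0.1127 K/W
k = L/(R·A) = 0.035/(0.1127×8.06)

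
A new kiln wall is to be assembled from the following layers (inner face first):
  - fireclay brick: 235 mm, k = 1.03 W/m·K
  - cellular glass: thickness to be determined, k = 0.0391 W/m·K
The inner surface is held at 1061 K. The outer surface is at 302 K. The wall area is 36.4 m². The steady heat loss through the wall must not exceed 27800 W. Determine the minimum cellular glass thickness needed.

Series thermal resistances:
R_fireclay brick = L/(kA) = 0.235/(1.03×36.4) = 0.006268 K/W
Sum of the known resistances R_other = 0.006268 K/W
Required total resistance R_tot = ΔT/Q_allow = 759/27800 = 0.0273 K/W
R_cellular glass = R_tot − R_other = 0.02103 K/W
L = R·k·A = 0.02103×0.0391×36.4

L ≈ 29.9 mm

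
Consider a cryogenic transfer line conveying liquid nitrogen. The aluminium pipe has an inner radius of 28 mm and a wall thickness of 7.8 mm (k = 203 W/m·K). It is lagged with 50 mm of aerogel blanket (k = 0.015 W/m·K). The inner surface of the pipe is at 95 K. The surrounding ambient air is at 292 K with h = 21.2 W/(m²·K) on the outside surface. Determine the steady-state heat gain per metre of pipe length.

Radial resistances (cylindrical: R_cond = ln(r_o/r_i)/(2πkL), R_conv = 1/(h·2πrL)):
R_aluminium pipe wall = ln(35.8/28)/(2π×203×1) = 1.927×10^-4 K/W
R_aerogel blanket = ln(85.8/35.8)/(2π×0.015×1) = 9.274 K/W
R_outer film = 1/(h_o·2πr_oL) = 1/(21.2×2π×0.0858×1) = 0.0875 K/W
R_total = 9.362 K/W
Q = ΔT/R_total = 197/9.362

q′ ≈ 21 W/m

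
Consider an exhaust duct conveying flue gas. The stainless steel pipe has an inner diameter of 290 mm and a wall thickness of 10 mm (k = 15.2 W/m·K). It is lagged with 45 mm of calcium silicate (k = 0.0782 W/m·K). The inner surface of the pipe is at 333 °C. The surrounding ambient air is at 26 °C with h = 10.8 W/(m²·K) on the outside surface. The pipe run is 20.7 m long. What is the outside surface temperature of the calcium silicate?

Cylindrical conduction, so R = ln(r₂/r₁)/(2πkL) per layer, in series:
R_stainless steel pipe wall = ln(155/145)/(2π×15.2×20.7) = 3.373×10^-5 K/W
R_calcium silicate = ln(200/155)/(2π×0.0782×20.7) = 0.02506 K/W
R_outer film = 1/(h_o·2πr_oL) = 1/(10.8×2π×0.2×20.7) = 0.00356 K/W
R_total = 0.02865 K/W
Q = ΔT/R_total = 307/0.02865
Q = 10700 W
T_interface = T_inner − Q·ΣR(inner→interface) = 333 − 10700×0.02509

T ≈ 64.1 °C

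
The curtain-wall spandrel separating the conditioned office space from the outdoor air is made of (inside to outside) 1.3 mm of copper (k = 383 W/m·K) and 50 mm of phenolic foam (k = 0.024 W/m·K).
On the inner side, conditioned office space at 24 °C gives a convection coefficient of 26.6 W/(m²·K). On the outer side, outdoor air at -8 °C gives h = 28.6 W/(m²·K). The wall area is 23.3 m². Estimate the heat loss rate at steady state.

Model the wall as resistances in series:
R_inner film = 1/(h_i·A) = 1/(26.6×23.3) = 0.001613 K/W
R_copper = L/(kA) = 0.0013/(383×23.3) = 1.457×10^-7 K/W
R_phenolic foam = L/(kA) = 0.05/(0.024×23.3) = 0.08941 K/W
R_outer film = 1/(h_o·A) = 1/(28.6×23.3) = 0.001501 K/W
R_total = 0.09253 K/W
Q = ΔT / R_total = 32 / 0.09253

Q ≈ 346 W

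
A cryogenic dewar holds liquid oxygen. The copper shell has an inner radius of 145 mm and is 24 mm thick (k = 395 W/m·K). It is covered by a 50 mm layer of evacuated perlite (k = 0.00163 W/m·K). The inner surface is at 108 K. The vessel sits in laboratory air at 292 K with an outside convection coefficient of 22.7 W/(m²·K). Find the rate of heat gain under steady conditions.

Q ≈ 2.79 W

For a spherical shell R = (1/r₁ − 1/r₂)/(4πk); film R = 1/(h·4πr²). In series:
R_copper shell = (1/0.145 − 1/0.169)/(4π×395) = 1.973×10^-4 K/W
R_evacuated perlite = (1/0.169 − 1/0.219)/(4π×0.00163) = 65.95 K/W
R_outer film = 1/(h·4πr_o²) = 1/(22.7×4π×0.219²) = 0.07309 K/W
R_total = 66.03 K/W
Q = ΔT/R_total = 184/66.03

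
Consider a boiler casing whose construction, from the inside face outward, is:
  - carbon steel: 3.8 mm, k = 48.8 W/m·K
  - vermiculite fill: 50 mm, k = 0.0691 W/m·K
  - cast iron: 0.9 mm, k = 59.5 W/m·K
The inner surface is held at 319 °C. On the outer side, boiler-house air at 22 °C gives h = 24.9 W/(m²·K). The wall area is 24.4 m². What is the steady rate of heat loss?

Q ≈ 9490 W

Series thermal resistances:
R_carbon steel = L/(kA) = 0.0038/(48.8×24.4) = 3.191×10^-6 K/W
R_vermiculite fill = L/(kA) = 0.05/(0.0691×24.4) = 0.02966 K/W
R_cast iron = L/(kA) = 0.0009/(59.5×24.4) = 6.199×10^-7 K/W
R_outer film = 1/(h_o·A) = 1/(24.9×24.4) = 0.001646 K/W
R_total = 0.03131 K/W
Q = ΔT / R_total = 297 / 0.03131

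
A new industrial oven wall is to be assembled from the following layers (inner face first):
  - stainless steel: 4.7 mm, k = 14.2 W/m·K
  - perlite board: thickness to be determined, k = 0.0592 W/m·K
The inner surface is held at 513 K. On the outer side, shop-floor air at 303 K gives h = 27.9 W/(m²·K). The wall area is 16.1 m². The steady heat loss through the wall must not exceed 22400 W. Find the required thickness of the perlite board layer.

L ≈ 6.79 mm

Using the resistance-network approach (series):
R_stainless steel = L/(kA) = 0.0047/(14.2×16.1) = 2.056×10^-5 K/W
R_outer film = 1/(h_o·A) = 1/(27.9×16.1) = 0.002226 K/W
Sum of the known resistances R_other = 0.002247 K/W
Required total resistance R_tot = ΔT/Q_allow = 210/22400 = 0.009375 K/W
R_perlite board = R_tot − R_other = 0.007128 K/W
L = R·k·A = 0.007128×0.0592×16.1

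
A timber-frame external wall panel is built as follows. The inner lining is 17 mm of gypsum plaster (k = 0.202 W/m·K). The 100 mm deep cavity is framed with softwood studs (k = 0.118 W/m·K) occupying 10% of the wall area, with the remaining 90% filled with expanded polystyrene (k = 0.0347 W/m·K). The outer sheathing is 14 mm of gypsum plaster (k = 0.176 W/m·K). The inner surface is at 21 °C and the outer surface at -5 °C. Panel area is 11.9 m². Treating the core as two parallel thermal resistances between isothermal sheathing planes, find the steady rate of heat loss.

Q ≈ 124 W

Sheathing layers in series; stud and cavity paths in parallel between them.
R_inner = 0.017/(0.202×11.9) = 0.007072 K/W
R_stud  = 0.1/(0.118×0.1×11.9) = 0.7121 K/W
R_cav   = 0.1/(0.0347×0.9×11.9) = 0.2691 K/W
1/R_core = 1/R_stud + 1/R_cav → R_core = 0.1953 K/W
R_outer = 0.014/(0.176×11.9) = 0.006684 K/W
R_total = 0.209 K/W
Q = ΔT/R_total = 26/0.209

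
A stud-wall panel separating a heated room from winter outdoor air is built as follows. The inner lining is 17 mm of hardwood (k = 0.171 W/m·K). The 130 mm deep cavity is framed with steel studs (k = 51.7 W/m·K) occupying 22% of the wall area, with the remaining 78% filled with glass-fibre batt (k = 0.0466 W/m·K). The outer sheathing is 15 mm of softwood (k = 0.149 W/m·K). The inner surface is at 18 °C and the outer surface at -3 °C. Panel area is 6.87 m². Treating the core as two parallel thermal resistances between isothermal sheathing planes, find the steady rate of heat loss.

Sheathing layers in series; stud and cavity paths in parallel between them.
R_inner = 0.017/(0.171×6.87) = 0.01447 K/W
R_stud  = 0.13/(51.7×0.22×6.87) = 0.001664 K/W
R_cav   = 0.13/(0.0466×0.78×6.87) = 0.5206 K/W
1/R_core = 1/R_stud + 1/R_cav → R_core = 0.001658 K/W
R_outer = 0.015/(0.149×6.87) = 0.01465 K/W
R_total = 0.03078 K/W
Q = ΔT/R_total = 21/0.03078

Q ≈ 682 W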